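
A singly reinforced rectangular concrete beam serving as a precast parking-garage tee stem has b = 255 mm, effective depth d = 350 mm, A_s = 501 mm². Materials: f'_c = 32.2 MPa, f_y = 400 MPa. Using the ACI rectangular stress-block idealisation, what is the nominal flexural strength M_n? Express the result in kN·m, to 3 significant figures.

T = A_s f_y = 501 × 400 = 200400 N = 200.4 kN.
From C = T: a = T/(0.85 f'_c b) = 200400/(0.85 × 32.2 × 255) = 28.71 mm.
M_n = T(d − a/2) = 200.4 kN × (350 − 14.355) mm = 67.26 kN·m.

M_n ≈ 67.3 kN·m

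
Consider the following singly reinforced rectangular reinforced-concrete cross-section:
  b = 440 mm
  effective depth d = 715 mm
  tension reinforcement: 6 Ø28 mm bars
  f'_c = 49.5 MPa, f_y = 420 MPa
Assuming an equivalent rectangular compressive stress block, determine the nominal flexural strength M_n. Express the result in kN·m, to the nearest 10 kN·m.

A_s = 6 × 616 = 3696 mm².
T = A_s f_y = 3696 × 420 = 1552320 N = 1552.32 kN.
From C = T: a = T/(0.85 f'_c b) = 1552320/(0.85 × 49.5 × 440) = 83.85 mm.
M_n = T(d − a/2) = 1552.32 kN × (715 − 41.925) mm = 1044.83 kN·m.

M_n ≈ 1040 kN·m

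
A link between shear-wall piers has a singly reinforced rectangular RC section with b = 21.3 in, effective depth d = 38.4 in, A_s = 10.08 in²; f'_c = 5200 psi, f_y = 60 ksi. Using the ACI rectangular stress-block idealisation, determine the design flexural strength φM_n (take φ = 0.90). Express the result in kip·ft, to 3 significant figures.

φM_n ≈ 1600 kip·ft

T = A_s f_y = 10.08 × 60 = 604.8 kips.
a = T/(0.85 f'_c b) = 604.8/(0.85 × 5.2 × 21.3) = 6.424 in.
M_n = T(d − a/2) = 604.8 × (38.4 − 3.212) = 21281.7 kip·in = 21281.7/12 = 1773.48 kip·ft.
φM_n = 0.90 × 1773.48 = 1596.13 kip·ft.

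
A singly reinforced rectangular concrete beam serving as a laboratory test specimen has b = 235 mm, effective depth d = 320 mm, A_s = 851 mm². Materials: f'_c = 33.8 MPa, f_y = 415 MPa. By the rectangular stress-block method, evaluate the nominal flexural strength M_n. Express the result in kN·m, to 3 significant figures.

M_n ≈ 104 kN·m

T = A_s f_y = 851 × 415 = 353165 N = 353.165 kN.
From C = T: a = T/(0.85 f'_c b) = 353165/(0.85 × 33.8 × 235) = 52.31 mm.
M_n = T(d − a/2) = 353.165 kN × (320 − 26.155) mm = 103.78 kN·m.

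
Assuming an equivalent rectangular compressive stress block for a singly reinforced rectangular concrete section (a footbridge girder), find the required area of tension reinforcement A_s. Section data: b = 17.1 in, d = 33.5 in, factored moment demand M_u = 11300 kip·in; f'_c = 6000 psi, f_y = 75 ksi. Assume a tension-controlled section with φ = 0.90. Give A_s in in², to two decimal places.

M_n = M_u/φ = 11300/0.90 = 12555.6 kip·in.
From M_n = 0.85 f'_c a b (d − a/2):
a = d − √(d² − 2M_n/(0.85 f'_c b)) = 33.5 − √(33.5² − 2 × 12555.6/(0.85 × 6 × 17.1)) = 4.616 in.
A_s = 0.85 f'_c a b / f_y = 0.85 × 6 × 4.616 × 17.1 / 75 = 5.367 in².

A_s ≈ 5.37 in²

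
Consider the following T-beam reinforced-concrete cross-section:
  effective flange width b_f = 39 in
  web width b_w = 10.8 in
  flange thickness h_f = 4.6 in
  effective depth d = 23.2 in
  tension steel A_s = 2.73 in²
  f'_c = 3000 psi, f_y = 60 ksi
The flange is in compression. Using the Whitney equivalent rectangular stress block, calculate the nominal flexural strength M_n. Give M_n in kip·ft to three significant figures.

Tension: T = A_s f_y = 2.73 × 60 = 163.8 kips.
Try a within the flange: a = T/(0.85 f'_c b_f) = 163.8/(0.85 × 3 × 39) = 1.647 in.
Since a = 1.647 ≤ h_f = 4.6 in, the stress block lies entirely in the flange; analyse as a rectangular beam of width b_f.
M_n = T(d − a/2) = 163.8 × (23.2 − 0.8235) = 3665.3 kip·in.
M_n = 3665.3/12 = 305.44 kip·ft.

M_n ≈ 305 kip·ft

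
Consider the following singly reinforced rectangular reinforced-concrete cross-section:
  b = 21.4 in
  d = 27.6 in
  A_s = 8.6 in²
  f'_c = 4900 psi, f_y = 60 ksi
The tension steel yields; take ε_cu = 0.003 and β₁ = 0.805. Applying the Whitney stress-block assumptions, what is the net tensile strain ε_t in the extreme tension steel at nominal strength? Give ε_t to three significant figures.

a = A_s f_y/(0.85 f'_c b) = 5.789 in.
β₁ = 0.805, so c = a/β₁ = 5.789/0.805 = 7.191 in.
From the linear strain diagram with ε_cu = 0.003: ε_t = 0.003 (d − c)/c = 0.003 × (27.6 − 7.191)/7.191 = 0.00851.
Since ε_t ≥ 0.005, the section is tension-controlled.

ε_t ≈ 0.00851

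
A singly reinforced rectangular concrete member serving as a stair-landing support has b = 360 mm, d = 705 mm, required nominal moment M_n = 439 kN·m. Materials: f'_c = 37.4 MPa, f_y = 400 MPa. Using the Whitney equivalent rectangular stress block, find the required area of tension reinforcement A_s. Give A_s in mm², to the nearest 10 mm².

A_s ≈ 1620 mm²

With M_n = 0.85 f'_c a b (d − a/2), solve the quadratic for a:
a = d − √(d² − 2M_n/(0.85 f'_c b)) = 705 − √(705² − 2 × 439×10⁶/(0.85 × 37.4 × 360)) = 56.69 mm.
A_s = 0.85 f'_c a b / f_y = 0.85 × 37.4 × 56.69 × 360 / 400 = 1622.0 mm².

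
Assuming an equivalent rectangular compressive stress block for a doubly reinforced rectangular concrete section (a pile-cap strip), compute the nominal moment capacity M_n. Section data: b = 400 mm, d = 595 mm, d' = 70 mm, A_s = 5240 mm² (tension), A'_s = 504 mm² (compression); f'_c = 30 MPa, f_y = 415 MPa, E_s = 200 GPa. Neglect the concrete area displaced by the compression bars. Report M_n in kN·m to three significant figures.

M_n ≈ 1090 kN·m

Assume both tension and compression steel yield.
Net tension couple steel: A_s − A'_s = 4736 mm².
a = (A_s − A'_s) f_y / (0.85 f'_c b) = 1965440/(0.85 × 30 × 400) = 192.69 mm.
c = a/β₁ = 192.69/0.836 = 230.49 mm; ε'_s = 0.003(c − d')/c = 0.0021 ≥ f_y/E_s = 0.0021, so compression steel does yield.
M_n = (A_s − A'_s) f_y (d − a/2) + A'_s f_y (d − d') = [1965440 × (595 − 96.345) + 209160 × (595 − 70)] × 10⁻⁶ = 980.08 + 109.81 = 1089.89 kN·m.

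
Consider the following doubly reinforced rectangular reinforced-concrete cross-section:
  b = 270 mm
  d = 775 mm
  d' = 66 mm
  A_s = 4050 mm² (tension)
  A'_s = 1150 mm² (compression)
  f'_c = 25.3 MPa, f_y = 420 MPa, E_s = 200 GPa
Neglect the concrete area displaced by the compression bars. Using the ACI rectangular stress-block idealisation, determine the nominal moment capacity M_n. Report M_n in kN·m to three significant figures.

Assume both tension and compression steel yield.
Net tension couple steel: A_s − A'_s = 2900 mm².
a = (A_s − A'_s) f_y / (0.85 f'_c b) = 1218000/(0.85 × 25.3 × 270) = 209.77 mm.
c = a/β₁ = 209.77/0.85 = 246.79 mm; ε'_s = 0.003(c − d')/c = 0.0022 ≥ f_y/E_s = 0.0021, so compression steel does yield.
M_n = (A_s − A'_s) f_y (d − a/2) + A'_s f_y (d − d') = [1218000 × (775 − 104.885) + 483000 × (775 − 66)] × 10⁻⁶ = 816.20 + 342.45 = 1158.65 kN·m.

M_n ≈ 1160 kN·m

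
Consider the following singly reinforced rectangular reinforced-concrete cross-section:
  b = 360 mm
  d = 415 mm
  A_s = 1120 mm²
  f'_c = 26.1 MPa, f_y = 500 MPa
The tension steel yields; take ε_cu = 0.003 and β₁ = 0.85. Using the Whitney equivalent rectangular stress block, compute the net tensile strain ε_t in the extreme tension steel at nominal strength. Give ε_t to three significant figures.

a = A_s f_y/(0.85 f'_c b) = 70.12 mm.
β₁ = 0.85, so c = a/β₁ = 70.12/0.85 = 82.49 mm.
From the linear strain diagram with ε_cu = 0.003: ε_t = 0.003 (d − c)/c = 0.003 × (415 − 82.49)/82.49 = 0.0121.
Since ε_t ≥ 0.005, the section is tension-controlled.

ε_t ≈ 0.0121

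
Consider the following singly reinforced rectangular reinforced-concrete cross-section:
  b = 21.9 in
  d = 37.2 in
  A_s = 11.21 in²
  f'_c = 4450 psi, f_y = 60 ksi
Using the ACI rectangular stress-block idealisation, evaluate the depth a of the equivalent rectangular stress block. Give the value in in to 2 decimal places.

T = A_s f_y = 11.21 × 60 = 672.6 kips.
a = T/(0.85 f'_c b) = 672.6/(0.85 × 4.45 × 21.9) = 8.12 in.

a ≈ 8.12 in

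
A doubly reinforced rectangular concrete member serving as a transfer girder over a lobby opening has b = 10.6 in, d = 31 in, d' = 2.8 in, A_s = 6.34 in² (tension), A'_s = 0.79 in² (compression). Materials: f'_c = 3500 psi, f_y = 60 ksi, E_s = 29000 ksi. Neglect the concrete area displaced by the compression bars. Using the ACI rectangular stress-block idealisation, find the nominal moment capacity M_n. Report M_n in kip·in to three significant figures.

Assume both steels yield.
a = (A_s − A'_s) f_y/(0.85 f'_c b) = (6.34 − 0.79) × 60/(0.85 × 3.5 × 10.6) = 10.560 in.
c = a/β₁ = 10.560/0.85 = 12.424 in; ε'_s = 0.003(c − d')/c = 0.0023 ≥ ε_y = 0.0021, so the compression steel yields.
M_n = (A_s − A'_s) f_y (d − a/2) + A'_s f_y (d − d') = 333 × (31 − 5.28) + 47.4 × (31 − 2.8) = 8564.8 + 1336.7 = 9901.5 kip·in.

M_n ≈ 9900 kip·in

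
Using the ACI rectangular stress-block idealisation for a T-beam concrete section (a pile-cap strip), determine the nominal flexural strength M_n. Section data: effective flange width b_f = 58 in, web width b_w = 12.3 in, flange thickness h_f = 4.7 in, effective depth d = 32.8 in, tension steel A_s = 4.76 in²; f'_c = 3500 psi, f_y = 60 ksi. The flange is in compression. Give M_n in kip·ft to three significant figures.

M_n ≈ 761 kip·ft

Tension: T = A_s f_y = 4.76 × 60 = 285.6 kips.
Try a within the flange: a = T/(0.85 f'_c b_f) = 285.6/(0.85 × 3.5 × 58) = 1.655 in.
Since a = 1.655 ≤ h_f = 4.7 in, the stress block lies entirely in the flange; analyse as a rectangular beam of width b_f.
M_n = T(d − a/2) = 285.6 × (32.8 − 0.8275) = 9131.3 kip·in.
M_n = 9131.3/12 = 760.94 kip·ft.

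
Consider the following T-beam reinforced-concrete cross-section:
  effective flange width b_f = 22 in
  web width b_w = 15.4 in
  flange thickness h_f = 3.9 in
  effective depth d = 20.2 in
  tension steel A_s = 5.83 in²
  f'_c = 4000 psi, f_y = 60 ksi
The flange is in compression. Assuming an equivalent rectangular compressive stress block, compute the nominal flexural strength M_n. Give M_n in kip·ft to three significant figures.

M_n ≈ 520 kip·ft

Tension: T = A_s f_y = 5.83 × 60 = 349.8 kips.
Try a within the flange: a = T/(0.85 f'_c b_f) = 349.8/(0.85 × 4 × 22) = 4.676 in.
a = 4.676 > h_f = 3.9 in: the block extends into the web. Split into flange-overhang and web parts.
C_f = 0.85 f'_c (b_f − b_w) h_f = 0.85 × 4 × (22 − 15.4) × 3.9 = 87.5 kips.
Remaining web compression depth: a_w = (T − C_f)/(0.85 f'_c b_w) = (349.8 − 87.5)/(0.85 × 4 × 15.4) = 5.010 in.
M_n = C_f(d − h_f/2) + (T − C_f)(d − a_w/2) = 87.5 × (20.2 − 1.95) + 262.3 × (20.2 − 2.505) = 1596.9 + 4641.4 = 6238.3 kip·in.
M_n = 6238.3/12 = 519.86 kip·ft.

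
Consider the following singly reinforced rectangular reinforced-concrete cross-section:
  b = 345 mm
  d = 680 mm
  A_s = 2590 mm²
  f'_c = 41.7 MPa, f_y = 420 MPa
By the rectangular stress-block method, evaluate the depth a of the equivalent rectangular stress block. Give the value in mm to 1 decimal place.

a ≈ 89.0 mm

T = A_s f_y = 2590 × 420 = 1087800 N = 1087.8 kN.
Setting C = 0.85 f'_c a b equal to T: a = 1087800/(0.85 × 41.7 × 345) = 89.0 mm.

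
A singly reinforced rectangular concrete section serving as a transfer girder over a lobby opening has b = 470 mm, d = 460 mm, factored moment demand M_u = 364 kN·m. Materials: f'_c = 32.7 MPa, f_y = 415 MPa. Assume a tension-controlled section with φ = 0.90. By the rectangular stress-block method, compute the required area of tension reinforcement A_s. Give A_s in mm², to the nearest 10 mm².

M_n = M_u/φ = 364/0.90 = 404.444 kN·m.
With M_n = 0.85 f'_c a b (d − a/2), solve the quadratic for a:
a = d − √(d² − 2M_n/(0.85 f'_c b)) = 460 − √(460² − 2 × 404.444×10⁶/(0.85 × 32.7 × 470)) = 73.11 mm.
A_s = 0.85 f'_c a b / f_y = 0.85 × 32.7 × 73.11 × 470 / 415 = 2301.4 mm².

A_s ≈ 2300 mm²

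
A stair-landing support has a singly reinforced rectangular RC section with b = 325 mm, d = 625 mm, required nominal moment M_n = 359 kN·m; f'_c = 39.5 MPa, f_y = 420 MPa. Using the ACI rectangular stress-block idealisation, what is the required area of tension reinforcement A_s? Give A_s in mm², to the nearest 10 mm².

A_s ≈ 1430 mm²

With M_n = 0.85 f'_c a b (d − a/2), solve the quadratic for a:
a = d − √(d² − 2M_n/(0.85 f'_c b)) = 625 − √(625² − 2 × 359×10⁶/(0.85 × 39.5 × 325)) = 55.07 mm.
A_s = 0.85 f'_c a b / f_y = 0.85 × 39.5 × 55.07 × 325 / 420 = 1430.8 mm².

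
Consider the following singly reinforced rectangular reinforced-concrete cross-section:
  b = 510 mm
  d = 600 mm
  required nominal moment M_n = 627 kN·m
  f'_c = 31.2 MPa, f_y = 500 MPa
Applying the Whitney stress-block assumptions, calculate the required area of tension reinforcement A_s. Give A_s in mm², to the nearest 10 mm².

With M_n = 0.85 f'_c a b (d − a/2), solve the quadratic for a:
a = d − √(d² − 2M_n/(0.85 f'_c b)) = 600 − √(600² − 2 × 627×10⁶/(0.85 × 31.2 × 510)) = 83.00 mm.
A_s = 0.85 f'_c a b / f_y = 0.85 × 31.2 × 83.00 × 510 / 500 = 2245.2 mm².

A_s ≈ 2250 mm²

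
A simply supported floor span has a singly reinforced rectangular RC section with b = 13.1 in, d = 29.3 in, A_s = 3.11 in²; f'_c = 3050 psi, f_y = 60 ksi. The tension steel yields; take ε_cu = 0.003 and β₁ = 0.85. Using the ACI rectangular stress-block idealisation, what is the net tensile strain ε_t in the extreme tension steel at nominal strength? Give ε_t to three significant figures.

a = A_s f_y/(0.85 f'_c b) = 5.494 in.
β₁ = 0.85, so c = a/β₁ = 5.494/0.85 = 6.464 in.
From the linear strain diagram with ε_cu = 0.003: ε_t = 0.003 (d − c)/c = 0.003 × (29.3 − 6.464)/6.464 = 0.0106.
Since ε_t ≥ 0.005, the section is tension-controlled.

ε_t ≈ 0.0106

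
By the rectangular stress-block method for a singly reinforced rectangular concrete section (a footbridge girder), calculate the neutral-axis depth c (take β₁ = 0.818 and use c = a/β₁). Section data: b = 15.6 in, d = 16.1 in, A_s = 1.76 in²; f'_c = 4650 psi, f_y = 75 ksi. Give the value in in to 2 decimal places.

T = A_s f_y = 1.76 × 75 = 132 kips.
a = T/(0.85 f'_c b) = 132/(0.85 × 4.65 × 15.6) = 2.1408 in.
With β₁ = 0.818, c = a/β₁ = 2.1408/0.818 = 2.62 in.

c ≈ 2.62 in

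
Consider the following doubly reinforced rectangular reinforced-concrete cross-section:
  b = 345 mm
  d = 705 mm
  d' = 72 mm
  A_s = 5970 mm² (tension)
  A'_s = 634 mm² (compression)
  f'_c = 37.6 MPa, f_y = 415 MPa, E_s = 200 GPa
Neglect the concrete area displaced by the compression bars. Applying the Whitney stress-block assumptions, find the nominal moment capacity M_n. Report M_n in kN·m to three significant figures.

Assume both tension and compression steel yield.
Net tension couple steel: A_s − A'_s = 5336 mm².
a = (A_s − A'_s) f_y / (0.85 f'_c b) = 2214440/(0.85 × 37.6 × 345) = 200.83 mm.
c = a/β₁ = 200.83/0.781 = 257.14 mm; ε'_s = 0.003(c − d')/c = 0.0022 ≥ f_y/E_s = 0.0021, so compression steel does yield.
M_n = (A_s − A'_s) f_y (d − a/2) + A'_s f_y (d − d') = [2214440 × (705 − 100.415) + 263110 × (705 − 72)] × 10⁻⁶ = 1338.82 + 166.55 = 1505.37 kN·m.

M_n ≈ 1510 kN·m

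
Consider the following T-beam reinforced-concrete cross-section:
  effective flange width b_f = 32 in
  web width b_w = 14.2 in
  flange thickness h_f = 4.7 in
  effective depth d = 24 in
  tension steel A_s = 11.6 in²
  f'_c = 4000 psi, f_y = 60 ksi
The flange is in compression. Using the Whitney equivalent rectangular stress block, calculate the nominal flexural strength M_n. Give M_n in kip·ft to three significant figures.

M_n ≈ 1190 kip·ft

Tension: T = A_s f_y = 11.6 × 60 = 696 kips.
Try a within the flange: a = T/(0.85 f'_c b_f) = 696/(0.85 × 4 × 32) = 6.397 in.
a = 6.397 > h_f = 4.7 in: the block extends into the web. Split into flange-overhang and web parts.
C_f = 0.85 f'_c (b_f − b_w) h_f = 0.85 × 4 × (32 − 14.2) × 4.7 = 284.4 kips.
Remaining web compression depth: a_w = (T − C_f)/(0.85 f'_c b_w) = (696 − 284.4)/(0.85 × 4 × 14.2) = 8.525 in.
M_n = C_f(d − h_f/2) + (T − C_f)(d − a_w/2) = 284.4 × (24 − 2.35) + 411.6 × (24 − 4.2625) = 6157.3 + 8124.0 = 14281.3 kip·in.
M_n = 14281.3/12 = 1190.11 kip·ft.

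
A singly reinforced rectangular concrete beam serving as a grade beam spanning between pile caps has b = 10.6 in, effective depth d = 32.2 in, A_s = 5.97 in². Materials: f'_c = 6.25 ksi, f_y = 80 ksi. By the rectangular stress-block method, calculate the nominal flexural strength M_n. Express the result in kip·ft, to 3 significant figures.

M_n ≈ 1110 kip·ft

T = A_s f_y = 5.97 × 80 = 477.6 kips.
a = T/(0.85 f'_c b) = 477.6/(0.85 × 6.25 × 10.6) = 8.481 in.
M_n = T(d − a/2) = 477.6 × (32.2 − 4.2405) = 13353.5 kip·in = 13353.5/12 = 1112.79 kip·ft.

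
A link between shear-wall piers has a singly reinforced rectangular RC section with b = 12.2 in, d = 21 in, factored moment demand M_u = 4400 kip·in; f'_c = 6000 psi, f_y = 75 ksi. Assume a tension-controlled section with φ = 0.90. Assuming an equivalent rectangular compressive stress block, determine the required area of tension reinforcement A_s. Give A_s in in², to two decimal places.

A_s ≈ 3.44 in²

M_n = M_u/φ = 4400/0.90 = 4888.89 kip·in.
From M_n = 0.85 f'_c a b (d − a/2):
a = d − √(d² − 2M_n/(0.85 f'_c b)) = 21 − √(21² − 2 × 4888.89/(0.85 × 6 × 12.2)) = 4.152 in.
A_s = 0.85 f'_c a b / f_y = 0.85 × 6 × 4.152 × 12.2 / 75 = 3.444 in².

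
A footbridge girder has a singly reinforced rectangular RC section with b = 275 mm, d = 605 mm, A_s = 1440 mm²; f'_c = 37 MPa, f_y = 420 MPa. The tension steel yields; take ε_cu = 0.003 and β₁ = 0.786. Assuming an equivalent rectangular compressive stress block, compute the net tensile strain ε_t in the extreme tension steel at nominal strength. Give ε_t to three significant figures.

a = A_s f_y/(0.85 f'_c b) = 69.93 mm.
β₁ = 0.786, so c = a/β₁ = 69.93/0.786 = 88.97 mm.
From the linear strain diagram with ε_cu = 0.003: ε_t = 0.003 (d − c)/c = 0.003 × (605 − 88.97)/88.97 = 0.0174.
Since ε_t ≥ 0.005, the section is tension-controlled.

ε_t ≈ 0.0174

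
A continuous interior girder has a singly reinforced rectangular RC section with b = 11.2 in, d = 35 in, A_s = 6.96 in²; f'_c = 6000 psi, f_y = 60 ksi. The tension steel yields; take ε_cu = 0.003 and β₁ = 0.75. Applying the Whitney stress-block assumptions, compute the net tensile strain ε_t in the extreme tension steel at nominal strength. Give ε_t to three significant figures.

ε_t ≈ 0.00777

a = A_s f_y/(0.85 f'_c b) = 7.311 in.
β₁ = 0.75, so c = a/β₁ = 7.311/0.75 = 9.748 in.
From the linear strain diagram with ε_cu = 0.003: ε_t = 0.003 (d − c)/c = 0.003 × (35 − 9.748)/9.748 = 0.00777.
Since ε_t ≥ 0.005, the section is tension-controlled.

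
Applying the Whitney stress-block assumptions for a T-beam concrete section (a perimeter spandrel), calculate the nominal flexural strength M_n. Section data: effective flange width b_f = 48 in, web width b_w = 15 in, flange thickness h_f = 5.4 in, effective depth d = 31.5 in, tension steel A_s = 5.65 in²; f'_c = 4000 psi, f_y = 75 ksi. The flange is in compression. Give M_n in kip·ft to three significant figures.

M_n ≈ 1070 kip·ft

Tension: T = A_s f_y = 5.65 × 75 = 423.75 kips.
Try a within the flange: a = T/(0.85 f'_c b_f) = 423.75/(0.85 × 4 × 48) = 2.597 in.
Since a = 2.597 ≤ h_f = 5.4 in, the stress block lies entirely in the flange; analyse as a rectangular beam of width b_f.
M_n = T(d − a/2) = 423.75 × (31.5 − 1.2985) = 12797.9 kip·in.
M_n = 12797.9/12 = 1066.49 kip·ft.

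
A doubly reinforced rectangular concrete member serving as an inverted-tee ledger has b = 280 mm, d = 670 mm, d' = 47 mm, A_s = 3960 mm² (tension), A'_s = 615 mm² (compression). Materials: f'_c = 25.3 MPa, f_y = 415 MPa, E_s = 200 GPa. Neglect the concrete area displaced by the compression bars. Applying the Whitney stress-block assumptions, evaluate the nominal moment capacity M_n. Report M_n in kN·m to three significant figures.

M_n ≈ 929 kN·m

Assume both tension and compression steel yield.
Net tension couple steel: A_s − A'_s = 3345 mm².
a = (A_s − A'_s) f_y / (0.85 f'_c b) = 1388175/(0.85 × 25.3 × 280) = 230.54 mm.
c = a/β₁ = 230.54/0.85 = 271.22 mm; ε'_s = 0.003(c − d')/c = 0.0025 ≥ f_y/E_s = 0.0021, so compression steel does yield.
M_n = (A_s − A'_s) f_y (d − a/2) + A'_s f_y (d − d') = [1388175 × (670 − 115.27) + 255225 × (670 − 47)] × 10⁻⁶ = 770.06 + 159.01 = 929.07 kN·m.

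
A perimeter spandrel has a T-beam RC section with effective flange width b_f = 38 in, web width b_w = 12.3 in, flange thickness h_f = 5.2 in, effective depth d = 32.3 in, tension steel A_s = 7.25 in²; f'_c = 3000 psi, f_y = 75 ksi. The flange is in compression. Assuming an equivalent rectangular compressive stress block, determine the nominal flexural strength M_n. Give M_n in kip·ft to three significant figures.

Tension: T = A_s f_y = 7.25 × 75 = 543.75 kips.
Try a within the flange: a = T/(0.85 f'_c b_f) = 543.75/(0.85 × 3 × 38) = 5.611 in.
a = 5.611 > h_f = 5.2 in: the block extends into the web. Split into flange-overhang and web parts.
C_f = 0.85 f'_c (b_f − b_w) h_f = 0.85 × 3 × (38 − 12.3) × 5.2 = 340.8 kips.
Remaining web compression depth: a_w = (T − C_f)/(0.85 f'_c b_w) = (543.75 − 340.8)/(0.85 × 3 × 12.3) = 6.471 in.
M_n = C_f(d − h_f/2) + (T − C_f)(d − a_w/2) = 340.8 × (32.3 − 2.6) + 202.95 × (32.3 − 3.2355) = 10121.8 + 5898.6 = 16020.4 kip·in.
M_n = 16020.4/12 = 1335.03 kip·ft.

M_n ≈ 1340 kip·ft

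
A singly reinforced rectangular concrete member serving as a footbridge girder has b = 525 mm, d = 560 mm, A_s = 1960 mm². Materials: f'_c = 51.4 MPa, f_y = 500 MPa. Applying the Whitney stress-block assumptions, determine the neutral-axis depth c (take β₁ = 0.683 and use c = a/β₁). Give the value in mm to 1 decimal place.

T = A_s f_y = 1960 × 500 = 980000 N = 980 kN.
Setting C = 0.85 f'_c a b equal to T: a = 980000/(0.85 × 51.4 × 525) = 42.725 mm.
With β₁ = 0.683, c = a/β₁ = 42.725/0.683 = 62.6 mm.

c ≈ 62.6 mm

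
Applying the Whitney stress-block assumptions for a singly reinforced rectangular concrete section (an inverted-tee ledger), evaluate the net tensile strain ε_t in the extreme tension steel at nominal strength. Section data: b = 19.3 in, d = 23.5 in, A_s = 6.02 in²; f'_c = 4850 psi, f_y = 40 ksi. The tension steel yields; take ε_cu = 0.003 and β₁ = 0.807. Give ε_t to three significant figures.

ε_t ≈ 0.0158

a = A_s f_y/(0.85 f'_c b) = 3.026 in.
β₁ = 0.807, so c = a/β₁ = 3.026/0.807 = 3.750 in.
From the linear strain diagram with ε_cu = 0.003: ε_t = 0.003 (d − c)/c = 0.003 × (23.5 − 3.750)/3.750 = 0.0158.
Since ε_t ≥ 0.005, the section is tension-controlled.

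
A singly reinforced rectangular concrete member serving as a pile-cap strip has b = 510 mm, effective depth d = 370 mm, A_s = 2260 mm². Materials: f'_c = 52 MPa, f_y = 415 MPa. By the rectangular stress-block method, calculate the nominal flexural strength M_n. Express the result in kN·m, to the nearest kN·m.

T = A_s f_y = 2260 × 415 = 937900 N = 937.9 kN.
From C = T: a = T/(0.85 f'_c b) = 937900/(0.85 × 52 × 510) = 41.61 mm.
M_n = T(d − a/2) = 937.9 kN × (370 − 20.805) mm = 327.51 kN·m.

M_n ≈ 328 kN·m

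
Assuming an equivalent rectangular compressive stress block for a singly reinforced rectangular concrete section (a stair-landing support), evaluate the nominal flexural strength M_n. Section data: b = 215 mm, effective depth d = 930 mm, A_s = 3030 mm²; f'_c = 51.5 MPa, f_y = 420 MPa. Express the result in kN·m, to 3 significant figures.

M_n ≈ 1100 kN·m

T = A_s f_y = 3030 × 420 = 1272600 N = 1272.6 kN.
From C = T: a = T/(0.85 f'_c b) = 1272600/(0.85 × 51.5 × 215) = 135.22 mm.
M_n = T(d − a/2) = 1272.6 kN × (930 − 67.61) mm = 1097.48 kN·m.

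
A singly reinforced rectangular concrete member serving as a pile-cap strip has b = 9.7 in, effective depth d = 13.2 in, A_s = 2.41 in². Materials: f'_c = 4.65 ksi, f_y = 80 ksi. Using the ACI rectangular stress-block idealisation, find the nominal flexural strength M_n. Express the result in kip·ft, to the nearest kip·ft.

M_n ≈ 172 kip·ft

T = A_s f_y = 2.41 × 80 = 192.8 kips.
a = T/(0.85 f'_c b) = 192.8/(0.85 × 4.65 × 9.7) = 5.029 in.
M_n = T(d − a/2) = 192.8 × (13.2 − 2.5145) = 2060.2 kip·in = 2060.2/12 = 171.68 kip·ft.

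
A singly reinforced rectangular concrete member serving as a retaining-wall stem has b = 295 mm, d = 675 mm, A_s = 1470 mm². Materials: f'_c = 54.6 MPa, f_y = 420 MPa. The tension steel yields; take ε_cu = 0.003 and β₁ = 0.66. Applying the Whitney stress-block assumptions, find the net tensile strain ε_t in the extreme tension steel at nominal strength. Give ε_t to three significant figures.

a = A_s f_y/(0.85 f'_c b) = 45.10 mm.
β₁ = 0.66, so c = a/β₁ = 45.10/0.66 = 68.33 mm.
From the linear strain diagram with ε_cu = 0.003: ε_t = 0.003 (d − c)/c = 0.003 × (675 − 68.33)/68.33 = 0.0266.
Since ε_t ≥ 0.005, the section is tension-controlled.

ε_t ≈ 0.0266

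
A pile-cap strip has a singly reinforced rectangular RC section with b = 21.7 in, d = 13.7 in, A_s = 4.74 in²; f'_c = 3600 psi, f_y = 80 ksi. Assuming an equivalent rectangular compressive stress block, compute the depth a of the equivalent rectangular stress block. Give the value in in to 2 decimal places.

T = A_s f_y = 4.74 × 80 = 379.2 kips.
a = T/(0.85 f'_c b) = 379.2/(0.85 × 3.6 × 21.7) = 5.71 in.

a ≈ 5.71 in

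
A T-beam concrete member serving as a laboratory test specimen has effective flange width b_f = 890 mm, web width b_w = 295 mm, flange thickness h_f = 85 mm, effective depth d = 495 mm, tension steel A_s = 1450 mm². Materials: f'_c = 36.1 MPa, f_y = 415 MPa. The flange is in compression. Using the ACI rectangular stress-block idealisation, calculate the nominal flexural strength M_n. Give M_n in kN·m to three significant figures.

Tension: T = A_s f_y = 1450 × 415 = 601750 N.
Try a within the flange: a = T/(0.85 f'_c b_f) = 601750/(0.85 × 36.1 × 890) = 22.03 mm.
Since a = 22.03 ≤ h_f = 85 mm, the stress block lies entirely in the flange; analyse as a rectangular beam of width b_f.
M_n = T(d − a/2) = 601750 × (495 − 11.015) = 291.24 × 10⁶ N·mm.
M_n = 291.24 kN·m.

M_n ≈ 291 kN·m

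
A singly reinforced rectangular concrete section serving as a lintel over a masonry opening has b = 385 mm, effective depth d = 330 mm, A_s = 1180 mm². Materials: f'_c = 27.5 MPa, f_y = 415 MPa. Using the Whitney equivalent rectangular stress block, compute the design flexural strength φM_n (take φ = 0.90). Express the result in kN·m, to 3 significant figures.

φM_n ≈ 133 kN·m

T = A_s f_y = 1180 × 415 = 489700 N = 489.7 kN.
From C = T: a = T/(0.85 f'_c b) = 489700/(0.85 × 27.5 × 385) = 54.41 mm.
M_n = T(d − a/2) = 489.7 kN × (330 − 27.205) mm = 148.28 kN·m.
φM_n = 0.90 × 148.28 = 133.45 kN·m.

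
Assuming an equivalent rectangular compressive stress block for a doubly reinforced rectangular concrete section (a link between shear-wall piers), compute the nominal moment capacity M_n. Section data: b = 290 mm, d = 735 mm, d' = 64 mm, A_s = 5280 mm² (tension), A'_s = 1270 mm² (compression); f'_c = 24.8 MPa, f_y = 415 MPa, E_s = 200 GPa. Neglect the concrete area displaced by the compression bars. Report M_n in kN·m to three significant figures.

M_n ≈ 1350 kN·m

Assume both tension and compression steel yield.
Net tension couple steel: A_s − A'_s = 4010 mm².
a = (A_s − A'_s) f_y / (0.85 f'_c b) = 1664150/(0.85 × 24.8 × 290) = 272.22 mm.
c = a/β₁ = 272.22/0.85 = 320.26 mm; ε'_s = 0.003(c − d')/c = 0.0024 ≥ f_y/E_s = 0.0021, so compression steel does yield.
M_n = (A_s − A'_s) f_y (d − a/2) + A'_s f_y (d − d') = [1664150 × (735 − 136.11) + 527050 × (735 − 64)] × 10⁻⁶ = 996.64 + 353.65 = 1350.29 kN·m.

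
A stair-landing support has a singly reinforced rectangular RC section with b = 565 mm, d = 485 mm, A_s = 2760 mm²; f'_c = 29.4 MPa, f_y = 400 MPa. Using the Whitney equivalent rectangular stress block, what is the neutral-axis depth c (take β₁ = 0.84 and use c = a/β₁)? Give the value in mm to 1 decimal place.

c ≈ 93.1 mm

T = A_s f_y = 2760 × 400 = 1104000 N = 1104 kN.
Setting C = 0.85 f'_c a b equal to T: a = 1104000/(0.85 × 29.4 × 565) = 78.191 mm.
With β₁ = 0.84, c = a/β₁ = 78.191/0.84 = 93.1 mm.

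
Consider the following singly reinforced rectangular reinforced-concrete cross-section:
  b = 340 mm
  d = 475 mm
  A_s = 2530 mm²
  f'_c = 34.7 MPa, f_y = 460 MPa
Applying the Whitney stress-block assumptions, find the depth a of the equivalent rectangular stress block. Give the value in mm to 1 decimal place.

T = A_s f_y = 2530 × 460 = 1163800 N = 1163.8 kN.
Setting C = 0.85 f'_c a b equal to T: a = 1163800/(0.85 × 34.7 × 340) = 116.1 mm.

a ≈ 116.1 mm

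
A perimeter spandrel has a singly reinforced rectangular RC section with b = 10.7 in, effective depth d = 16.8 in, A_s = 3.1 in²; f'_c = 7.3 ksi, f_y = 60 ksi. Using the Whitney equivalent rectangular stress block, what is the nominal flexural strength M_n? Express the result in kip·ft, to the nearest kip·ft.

T = A_s f_y = 3.1 × 60 = 186 kips.
a = T/(0.85 f'_c b) = 186/(0.85 × 7.3 × 10.7) = 2.801 in.
M_n = T(d − a/2) = 186 × (16.8 − 1.4005) = 2864.3 kip·in = 2864.3/12 = 238.69 kip·ft.

M_n ≈ 239 kip·ft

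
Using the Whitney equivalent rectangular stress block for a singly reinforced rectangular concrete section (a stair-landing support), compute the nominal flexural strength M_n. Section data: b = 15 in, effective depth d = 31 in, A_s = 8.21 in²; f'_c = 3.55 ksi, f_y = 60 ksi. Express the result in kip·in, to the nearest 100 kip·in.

T = A_s f_y = 8.21 × 60 = 492.6 kips.
a = T/(0.85 f'_c b) = 492.6/(0.85 × 3.55 × 15) = 10.883 in.
M_n = T(d − a/2) = 492.6 × (31 − 5.4415) = 12590.1 kip·in.

M_n ≈ 12600 kip·in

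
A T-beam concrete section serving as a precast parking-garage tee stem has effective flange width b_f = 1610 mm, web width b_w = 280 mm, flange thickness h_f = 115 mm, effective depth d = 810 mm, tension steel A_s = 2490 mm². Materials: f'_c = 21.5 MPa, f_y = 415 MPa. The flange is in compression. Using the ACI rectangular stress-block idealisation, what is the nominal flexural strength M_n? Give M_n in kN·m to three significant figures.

Tension: T = A_s f_y = 2490 × 415 = 1033350 N.
Try a within the flange: a = T/(0.85 f'_c b_f) = 1033350/(0.85 × 21.5 × 1610) = 35.12 mm.
Since a = 35.12 ≤ h_f = 115 mm, the stress block lies entirely in the flange; analyse as a rectangular beam of width b_f.
M_n = T(d − a/2) = 1033350 × (810 − 17.56) = 818.87 × 10⁶ N·mm.
M_n = 818.87 kN·m.

M_n ≈ 819 kN·m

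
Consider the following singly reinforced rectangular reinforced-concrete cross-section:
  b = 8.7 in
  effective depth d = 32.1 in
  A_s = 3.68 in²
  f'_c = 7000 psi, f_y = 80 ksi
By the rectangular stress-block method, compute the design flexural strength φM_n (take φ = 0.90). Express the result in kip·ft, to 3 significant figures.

φM_n ≈ 646 kip·ft

T = A_s f_y = 3.68 × 80 = 294.4 kips.
a = T/(0.85 f'_c b) = 294.4/(0.85 × 7 × 8.7) = 5.687 in.
M_n = T(d − a/2) = 294.4 × (32.1 − 2.8435) = 8613.1 kip·in = 8613.1/12 = 717.76 kip·ft.
φM_n = 0.90 × 717.76 = 645.98 kip·ft.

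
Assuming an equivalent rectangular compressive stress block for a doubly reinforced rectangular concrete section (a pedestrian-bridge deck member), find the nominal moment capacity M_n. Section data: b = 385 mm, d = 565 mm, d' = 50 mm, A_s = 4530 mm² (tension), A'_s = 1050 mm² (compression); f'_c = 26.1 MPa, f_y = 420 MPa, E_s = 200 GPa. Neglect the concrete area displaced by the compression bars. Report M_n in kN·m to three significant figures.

M_n ≈ 928 kN·m

Assume both tension and compression steel yield.
Net tension couple steel: A_s − A'_s = 3480 mm².
a = (A_s − A'_s) f_y / (0.85 f'_c b) = 1461600/(0.85 × 26.1 × 385) = 171.12 mm.
c = a/β₁ = 171.12/0.85 = 201.32 mm; ε'_s = 0.003(c − d')/c = 0.0023 ≥ f_y/E_s = 0.0021, so compression steel does yield.
M_n = (A_s − A'_s) f_y (d − a/2) + A'_s f_y (d − d') = [1461600 × (565 − 85.56) + 441000 × (565 − 50)] × 10⁻⁶ = 700.75 + 227.12 = 927.87 kN·m.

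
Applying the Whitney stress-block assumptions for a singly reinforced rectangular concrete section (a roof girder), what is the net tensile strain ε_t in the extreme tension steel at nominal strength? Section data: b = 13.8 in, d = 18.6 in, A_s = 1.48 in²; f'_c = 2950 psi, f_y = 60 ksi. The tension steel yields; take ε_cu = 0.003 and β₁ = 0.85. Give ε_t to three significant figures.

ε_t ≈ 0.0155

a = A_s f_y/(0.85 f'_c b) = 2.566 in.
β₁ = 0.85, so c = a/β₁ = 2.566/0.85 = 3.019 in.
From the linear strain diagram with ε_cu = 0.003: ε_t = 0.003 (d − c)/c = 0.003 × (18.6 − 3.019)/3.019 = 0.0155.
Since ε_t ≥ 0.005, the section is tension-controlled.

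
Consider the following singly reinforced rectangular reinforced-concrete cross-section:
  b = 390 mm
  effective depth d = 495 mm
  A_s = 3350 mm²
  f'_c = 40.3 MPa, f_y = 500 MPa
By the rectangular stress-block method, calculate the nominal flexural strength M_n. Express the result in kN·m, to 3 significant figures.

T = A_s f_y = 3350 × 500 = 1675000 N = 1675 kN.
From C = T: a = T/(0.85 f'_c b) = 1675000/(0.85 × 40.3 × 390) = 125.38 mm.
M_n = T(d − a/2) = 1675 kN × (495 − 62.69) mm = 724.12 kN·m.

M_n ≈ 724 kN·m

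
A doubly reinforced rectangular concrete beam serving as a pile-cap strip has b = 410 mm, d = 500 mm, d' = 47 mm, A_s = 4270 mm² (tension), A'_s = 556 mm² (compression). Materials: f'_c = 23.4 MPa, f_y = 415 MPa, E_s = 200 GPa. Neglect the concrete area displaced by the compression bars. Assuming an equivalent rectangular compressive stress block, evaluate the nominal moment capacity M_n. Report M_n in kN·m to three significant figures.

M_n ≈ 730 kN·m

Assume both tension and compression steel yield.
Net tension couple steel: A_s − A'_s = 3714 mm².
a = (A_s − A'_s) f_y / (0.85 f'_c b) = 1541310/(0.85 × 23.4 × 410) = 189.00 mm.
c = a/β₁ = 189.00/0.85 = 222.35 mm; ε'_s = 0.003(c − d')/c = 0.0024 ≥ f_y/E_s = 0.0021, so compression steel does yield.
M_n = (A_s − A'_s) f_y (d − a/2) + A'_s f_y (d − d') = [1541310 × (500 − 94.5) + 230740 × (500 − 47)] × 10⁻⁶ = 625.00 + 104.53 = 729.53 kN·m.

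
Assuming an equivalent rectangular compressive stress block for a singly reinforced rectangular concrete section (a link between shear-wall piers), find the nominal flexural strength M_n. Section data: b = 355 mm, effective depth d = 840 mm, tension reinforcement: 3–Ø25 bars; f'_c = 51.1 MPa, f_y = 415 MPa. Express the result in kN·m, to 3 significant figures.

A_s = 3 × 491 = 1473 mm².
T = A_s f_y = 1473 × 415 = 611295 N = 611.295 kN.
From C = T: a = T/(0.85 f'_c b) = 611295/(0.85 × 51.1 × 355) = 39.64 mm.
M_n = T(d − a/2) = 611.295 kN × (840 − 19.82) mm = 501.37 kN·m.

M_n ≈ 501 kN·m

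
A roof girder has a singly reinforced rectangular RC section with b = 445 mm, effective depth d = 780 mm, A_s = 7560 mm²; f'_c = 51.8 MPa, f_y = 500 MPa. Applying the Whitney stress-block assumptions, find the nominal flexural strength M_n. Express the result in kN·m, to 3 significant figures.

M_n ≈ 2580 kN·m

T = A_s f_y = 7560 × 500 = 3780000 N = 3780 kN.
From C = T: a = T/(0.85 f'_c b) = 3780000/(0.85 × 51.8 × 445) = 192.92 mm.
M_n = T(d − a/2) = 3780 kN × (780 − 96.46) mm = 2583.78 kN·m.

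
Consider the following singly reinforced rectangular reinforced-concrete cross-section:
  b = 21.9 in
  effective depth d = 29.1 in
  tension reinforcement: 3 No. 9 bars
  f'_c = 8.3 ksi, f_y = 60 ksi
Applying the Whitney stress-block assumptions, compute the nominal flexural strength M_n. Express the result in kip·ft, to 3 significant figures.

M_n ≈ 428 kip·ft

A_s = 3 × 1 = 3 in².
T = A_s f_y = 3 × 60 = 180 kips.
a = T/(0.85 f'_c b) = 180/(0.85 × 8.3 × 21.9) = 1.165 in.
M_n = T(d − a/2) = 180 × (29.1 − 0.5825) = 5133.2 kip·in = 5133.2/12 = 427.77 kip·ft.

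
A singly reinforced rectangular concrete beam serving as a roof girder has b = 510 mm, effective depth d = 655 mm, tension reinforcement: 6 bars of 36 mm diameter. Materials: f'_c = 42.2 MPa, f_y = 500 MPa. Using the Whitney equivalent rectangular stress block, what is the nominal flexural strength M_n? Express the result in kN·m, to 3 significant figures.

A_s = 6 × 1018 = 6108 mm².
T = A_s f_y = 6108 × 500 = 3054000 N = 3054 kN.
From C = T: a = T/(0.85 f'_c b) = 3054000/(0.85 × 42.2 × 510) = 166.94 mm.
M_n = T(d − a/2) = 3054 kN × (655 − 83.47) mm = 1745.45 kN·m.

M_n ≈ 1750 kN·m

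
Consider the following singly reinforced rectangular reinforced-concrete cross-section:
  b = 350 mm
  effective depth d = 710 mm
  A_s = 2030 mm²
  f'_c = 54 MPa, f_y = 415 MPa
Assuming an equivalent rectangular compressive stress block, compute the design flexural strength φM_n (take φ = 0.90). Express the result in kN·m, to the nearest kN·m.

φM_n ≈ 518 kN·m

T = A_s f_y = 2030 × 415 = 842450 N = 842.45 kN.
From C = T: a = T/(0.85 f'_c b) = 842450/(0.85 × 54 × 350) = 52.44 mm.
M_n = T(d − a/2) = 842.45 kN × (710 − 26.22) mm = 576.05 kN·m.
φM_n = 0.90 × 576.05 = 518.45 kN·m.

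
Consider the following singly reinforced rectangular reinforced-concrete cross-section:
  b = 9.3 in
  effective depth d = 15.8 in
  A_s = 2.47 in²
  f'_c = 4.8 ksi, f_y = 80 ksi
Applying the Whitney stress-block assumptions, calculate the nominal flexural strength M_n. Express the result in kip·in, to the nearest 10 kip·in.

M_n ≈ 2610 kip·in

T = A_s f_y = 2.47 × 80 = 197.6 kips.
a = T/(0.85 f'_c b) = 197.6/(0.85 × 4.8 × 9.3) = 5.208 in.
M_n = T(d − a/2) = 197.6 × (15.8 − 2.604) = 2607.5 kip·in.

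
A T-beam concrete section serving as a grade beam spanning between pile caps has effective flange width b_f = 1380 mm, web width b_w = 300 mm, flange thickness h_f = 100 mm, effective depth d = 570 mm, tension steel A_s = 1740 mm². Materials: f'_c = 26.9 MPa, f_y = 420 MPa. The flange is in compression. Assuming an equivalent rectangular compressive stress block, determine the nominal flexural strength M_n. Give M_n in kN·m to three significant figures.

M_n ≈ 408 kN·m

Tension: T = A_s f_y = 1740 × 420 = 730800 N.
Try a within the flange: a = T/(0.85 f'_c b_f) = 730800/(0.85 × 26.9 × 1380) = 23.16 mm.
Since a = 23.16 ≤ h_f = 100 mm, the stress block lies entirely in the flange; analyse as a rectangular beam of width b_f.
M_n = T(d − a/2) = 730800 × (570 − 11.58) = 408.09 × 10⁶ N·mm.
M_n = 408.09 kN·m.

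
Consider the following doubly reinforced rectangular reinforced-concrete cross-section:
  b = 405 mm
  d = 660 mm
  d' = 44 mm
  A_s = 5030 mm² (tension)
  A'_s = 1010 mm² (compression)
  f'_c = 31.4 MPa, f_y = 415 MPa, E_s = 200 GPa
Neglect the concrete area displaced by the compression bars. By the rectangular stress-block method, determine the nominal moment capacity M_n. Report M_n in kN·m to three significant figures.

M_n ≈ 1230 kN·m

Assume both tension and compression steel yield.
Net tension couple steel: A_s − A'_s = 4020 mm².
a = (A_s − A'_s) f_y / (0.85 f'_c b) = 1668300/(0.85 × 31.4 × 405) = 154.34 mm.
c = a/β₁ = 154.34/0.826 = 186.85 mm; ε'_s = 0.003(c − d')/c = 0.0023 ≥ f_y/E_s = 0.0021, so compression steel does yield.
M_n = (A_s − A'_s) f_y (d − a/2) + A'_s f_y (d − d') = [1668300 × (660 − 77.17) + 419150 × (660 − 44)] × 10⁻⁶ = 972.34 + 258.20 = 1230.54 kN·m.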